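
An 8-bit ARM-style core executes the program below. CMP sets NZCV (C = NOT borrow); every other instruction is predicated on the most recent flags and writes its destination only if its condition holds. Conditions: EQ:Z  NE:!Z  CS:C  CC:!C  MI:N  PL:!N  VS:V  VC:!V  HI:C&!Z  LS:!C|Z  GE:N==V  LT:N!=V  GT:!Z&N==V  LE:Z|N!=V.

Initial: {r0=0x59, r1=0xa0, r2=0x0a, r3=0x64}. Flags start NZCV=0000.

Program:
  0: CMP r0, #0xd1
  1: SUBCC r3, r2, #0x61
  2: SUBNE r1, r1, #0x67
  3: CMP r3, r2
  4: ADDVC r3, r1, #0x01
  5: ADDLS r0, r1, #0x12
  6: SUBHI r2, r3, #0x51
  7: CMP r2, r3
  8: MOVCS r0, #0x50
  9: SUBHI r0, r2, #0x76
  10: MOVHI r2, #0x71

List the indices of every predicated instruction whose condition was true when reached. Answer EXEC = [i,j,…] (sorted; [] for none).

EXEC = [1,2,4,6,8,9,10]

[0] flags=1001 → (cmp)
[1] flags=1001 CC?T → r3=0xa9
[2] flags=1001 NE?T → r1=0x39
[3] flags=1010 → (cmp)
[4] flags=1010 VC?T → r3=0x3a
[5] flags=1010 LS?F → skip
[6] flags=1010 HI?T → r2=0xe9
[7] flags=1010 → (cmp)
[8] flags=1010 CS?T → r0=0x50
[9] flags=1010 HI?T → r0=0x73
[10] flags=1010 HI?T → r2=0x71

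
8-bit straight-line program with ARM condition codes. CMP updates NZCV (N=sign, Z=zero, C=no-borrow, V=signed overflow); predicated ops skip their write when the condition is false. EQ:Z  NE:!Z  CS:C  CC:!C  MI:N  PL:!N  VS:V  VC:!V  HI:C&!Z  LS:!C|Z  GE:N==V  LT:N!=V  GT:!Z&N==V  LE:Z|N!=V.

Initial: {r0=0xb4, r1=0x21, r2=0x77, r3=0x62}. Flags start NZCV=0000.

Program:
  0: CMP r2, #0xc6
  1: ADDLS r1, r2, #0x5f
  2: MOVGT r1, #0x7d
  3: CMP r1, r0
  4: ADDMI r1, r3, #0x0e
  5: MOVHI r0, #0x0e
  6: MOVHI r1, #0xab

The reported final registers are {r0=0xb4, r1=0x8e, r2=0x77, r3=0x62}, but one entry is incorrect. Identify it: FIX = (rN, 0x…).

FIX = (r1, 0x70)

[0] flags=1001 → (cmp)
[1] flags=1001 LS?T → r1=0xd6
[2] flags=1001 GT?T → r1=0x7d
[3] flags=1001 → (cmp)
[4] flags=1001 MI?T → r1=0x70
[5] flags=1001 HI?F → skip
[6] flags=1001 HI?F → skip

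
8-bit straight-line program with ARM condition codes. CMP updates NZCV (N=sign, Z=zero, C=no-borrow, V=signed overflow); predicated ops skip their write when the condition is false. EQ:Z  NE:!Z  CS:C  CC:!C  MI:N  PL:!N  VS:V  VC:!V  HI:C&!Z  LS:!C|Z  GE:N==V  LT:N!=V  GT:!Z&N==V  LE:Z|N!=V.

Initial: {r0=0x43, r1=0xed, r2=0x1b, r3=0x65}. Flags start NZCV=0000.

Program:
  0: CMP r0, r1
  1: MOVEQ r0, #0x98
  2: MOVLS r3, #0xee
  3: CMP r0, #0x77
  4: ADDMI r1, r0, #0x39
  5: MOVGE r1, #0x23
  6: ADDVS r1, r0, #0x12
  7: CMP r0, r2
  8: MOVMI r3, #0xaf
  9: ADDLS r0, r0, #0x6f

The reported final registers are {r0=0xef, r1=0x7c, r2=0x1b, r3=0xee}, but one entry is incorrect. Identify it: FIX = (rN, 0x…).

0: ✓ CMP  NZCV=0000
1: · MOVEQ
2: ✓ MOVLS  r3←0xee
3: ✓ CMP  NZCV=1000
4: ✓ ADDMI  r1←0x7c
5: · MOVGE
6: · ADDVS
7: ✓ CMP  NZCV=0010
8: · MOVMI
9: · ADDLS

FIX = (r0, 0x43)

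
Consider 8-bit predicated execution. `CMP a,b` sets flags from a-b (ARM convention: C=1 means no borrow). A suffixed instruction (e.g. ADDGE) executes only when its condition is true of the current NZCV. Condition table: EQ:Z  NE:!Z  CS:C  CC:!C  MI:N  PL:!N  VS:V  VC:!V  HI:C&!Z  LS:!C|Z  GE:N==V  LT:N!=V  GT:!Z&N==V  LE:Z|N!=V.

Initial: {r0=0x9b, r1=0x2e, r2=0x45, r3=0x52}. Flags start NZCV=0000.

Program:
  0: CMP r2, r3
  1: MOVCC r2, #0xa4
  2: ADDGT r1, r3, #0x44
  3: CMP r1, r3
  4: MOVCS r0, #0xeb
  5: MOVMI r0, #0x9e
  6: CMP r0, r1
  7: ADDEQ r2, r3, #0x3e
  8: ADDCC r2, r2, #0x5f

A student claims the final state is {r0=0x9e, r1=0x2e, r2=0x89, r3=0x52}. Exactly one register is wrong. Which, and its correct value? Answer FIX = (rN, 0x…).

0: ✓ CMP  NZCV=1000
1: ✓ MOVCC  r2←0xa4
2: · ADDGT
3: ✓ CMP  NZCV=1000
4: · MOVCS
5: ✓ MOVMI  r0←0x9e
6: ✓ CMP  NZCV=0011
7: · ADDEQ
8: · ADDCC

FIX = (r2, 0xa4)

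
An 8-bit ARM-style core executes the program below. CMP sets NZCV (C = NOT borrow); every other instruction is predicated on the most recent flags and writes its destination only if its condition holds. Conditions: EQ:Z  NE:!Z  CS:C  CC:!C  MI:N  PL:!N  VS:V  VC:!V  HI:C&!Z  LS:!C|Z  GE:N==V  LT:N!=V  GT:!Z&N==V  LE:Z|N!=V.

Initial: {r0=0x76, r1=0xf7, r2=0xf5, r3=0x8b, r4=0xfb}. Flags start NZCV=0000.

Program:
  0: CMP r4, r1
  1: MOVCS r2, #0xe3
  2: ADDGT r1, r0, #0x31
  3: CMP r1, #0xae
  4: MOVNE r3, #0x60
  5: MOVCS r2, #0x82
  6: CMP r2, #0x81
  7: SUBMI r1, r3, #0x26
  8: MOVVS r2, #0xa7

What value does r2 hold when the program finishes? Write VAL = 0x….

VAL = 0xe3

[0] flags=0010 → (cmp)
[1] flags=0010 CS?T → r2=0xe3
[2] flags=0010 GT?T → r1=0xa7
[3] flags=1000 → (cmp)
[4] flags=1000 NE?T → r3=0x60
[5] flags=1000 CS?F → skip
[6] flags=0010 → (cmp)
[7] flags=0010 MI?F → skip
[8] flags=0010 VS?F → skip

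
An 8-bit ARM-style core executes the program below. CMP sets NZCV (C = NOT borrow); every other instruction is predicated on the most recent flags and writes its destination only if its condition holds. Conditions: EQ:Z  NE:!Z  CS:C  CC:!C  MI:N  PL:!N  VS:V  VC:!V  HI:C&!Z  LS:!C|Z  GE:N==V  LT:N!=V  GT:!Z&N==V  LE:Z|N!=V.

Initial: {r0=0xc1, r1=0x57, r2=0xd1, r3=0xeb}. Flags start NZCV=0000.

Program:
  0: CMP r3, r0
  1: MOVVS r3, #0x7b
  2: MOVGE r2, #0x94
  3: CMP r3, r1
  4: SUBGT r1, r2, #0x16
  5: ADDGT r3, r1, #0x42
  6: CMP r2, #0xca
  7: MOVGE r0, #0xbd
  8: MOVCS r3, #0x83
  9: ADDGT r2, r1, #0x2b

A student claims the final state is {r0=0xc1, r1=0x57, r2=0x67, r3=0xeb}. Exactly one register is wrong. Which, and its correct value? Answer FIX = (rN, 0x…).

FIX = (r2, 0x94)

0: ✓ CMP  NZCV=0010
1: · MOVVS
2: ✓ MOVGE  r2←0x94
3: ✓ CMP  NZCV=1010
4: · SUBGT
5: · ADDGT
6: ✓ CMP  NZCV=1000
7: · MOVGE
8: · MOVCS
9: · ADDGT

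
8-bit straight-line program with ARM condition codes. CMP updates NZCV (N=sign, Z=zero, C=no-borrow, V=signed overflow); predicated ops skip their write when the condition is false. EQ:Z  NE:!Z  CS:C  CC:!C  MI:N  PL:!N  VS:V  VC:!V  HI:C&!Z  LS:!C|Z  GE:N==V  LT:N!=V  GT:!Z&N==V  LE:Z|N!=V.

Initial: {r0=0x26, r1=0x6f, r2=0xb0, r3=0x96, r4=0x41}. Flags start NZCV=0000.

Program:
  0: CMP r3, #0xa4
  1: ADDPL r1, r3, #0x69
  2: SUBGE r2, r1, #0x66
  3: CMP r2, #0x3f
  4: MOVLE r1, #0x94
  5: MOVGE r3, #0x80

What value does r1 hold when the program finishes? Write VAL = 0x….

VAL = 0x94

0: ✓ CMP  NZCV=1000
1: · ADDPL
2: · SUBGE
3: ✓ CMP  NZCV=0011
4: ✓ MOVLE  r1←0x94
5: · MOVGE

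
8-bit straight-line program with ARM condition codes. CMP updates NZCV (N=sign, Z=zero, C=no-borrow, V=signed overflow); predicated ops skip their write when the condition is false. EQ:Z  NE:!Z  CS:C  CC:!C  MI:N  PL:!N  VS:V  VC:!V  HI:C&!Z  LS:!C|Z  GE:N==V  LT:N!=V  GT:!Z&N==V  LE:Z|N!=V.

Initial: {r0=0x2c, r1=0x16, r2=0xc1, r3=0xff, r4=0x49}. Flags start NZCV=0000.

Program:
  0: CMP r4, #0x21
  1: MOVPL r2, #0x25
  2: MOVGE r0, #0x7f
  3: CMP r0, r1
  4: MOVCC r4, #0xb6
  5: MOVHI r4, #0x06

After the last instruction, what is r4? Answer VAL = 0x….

VAL = 0x06

0: ✓ CMP  NZCV=0010
1: ✓ MOVPL  r2←0x25
2: ✓ MOVGE  r0←0x7f
3: ✓ CMP  NZCV=0010
4: · MOVCC
5: ✓ MOVHI  r4←0x06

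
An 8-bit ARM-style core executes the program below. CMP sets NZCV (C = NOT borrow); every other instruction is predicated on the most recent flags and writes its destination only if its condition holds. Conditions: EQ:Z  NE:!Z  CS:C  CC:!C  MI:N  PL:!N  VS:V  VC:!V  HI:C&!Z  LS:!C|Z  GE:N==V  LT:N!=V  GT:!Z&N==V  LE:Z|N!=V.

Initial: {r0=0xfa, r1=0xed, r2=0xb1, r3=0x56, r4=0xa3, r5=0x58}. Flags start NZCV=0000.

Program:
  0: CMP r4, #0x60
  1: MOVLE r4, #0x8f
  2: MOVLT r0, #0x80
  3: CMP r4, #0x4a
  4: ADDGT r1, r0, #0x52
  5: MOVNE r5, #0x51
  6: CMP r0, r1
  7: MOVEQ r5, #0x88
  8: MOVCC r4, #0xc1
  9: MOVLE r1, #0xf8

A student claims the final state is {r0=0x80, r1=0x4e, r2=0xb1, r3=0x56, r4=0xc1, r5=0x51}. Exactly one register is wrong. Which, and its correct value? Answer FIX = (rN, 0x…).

FIX = (r1, 0xf8)

0: ✓ CMP  NZCV=0011
1: ✓ MOVLE  r4←0x8f
2: ✓ MOVLT  r0←0x80
3: ✓ CMP  NZCV=0011
4: · ADDGT
5: ✓ MOVNE  r5←0x51
6: ✓ CMP  NZCV=1000
7: · MOVEQ
8: ✓ MOVCC  r4←0xc1
9: ✓ MOVLE  r1←0xf8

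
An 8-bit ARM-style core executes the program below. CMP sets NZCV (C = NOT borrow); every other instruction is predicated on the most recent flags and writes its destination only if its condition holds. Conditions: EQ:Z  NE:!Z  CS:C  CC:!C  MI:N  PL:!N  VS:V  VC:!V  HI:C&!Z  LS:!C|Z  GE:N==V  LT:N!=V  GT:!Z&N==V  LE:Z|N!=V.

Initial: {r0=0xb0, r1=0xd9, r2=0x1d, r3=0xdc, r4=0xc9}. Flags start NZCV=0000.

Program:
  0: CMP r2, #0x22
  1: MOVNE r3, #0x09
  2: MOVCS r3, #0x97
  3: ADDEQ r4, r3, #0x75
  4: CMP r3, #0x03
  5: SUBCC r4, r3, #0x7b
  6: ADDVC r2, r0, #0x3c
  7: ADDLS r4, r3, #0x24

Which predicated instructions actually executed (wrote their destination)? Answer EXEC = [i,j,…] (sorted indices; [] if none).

EXEC = [1,6]

[0] flags=1000 → (cmp)
[1] flags=1000 NE?T → r3=0x09
[2] flags=1000 CS?F → skip
[3] flags=1000 EQ?F → skip
[4] flags=0010 → (cmp)
[5] flags=0010 CC?F → skip
[6] flags=0010 VC?T → r2=0xec
[7] flags=0010 LS?F → skip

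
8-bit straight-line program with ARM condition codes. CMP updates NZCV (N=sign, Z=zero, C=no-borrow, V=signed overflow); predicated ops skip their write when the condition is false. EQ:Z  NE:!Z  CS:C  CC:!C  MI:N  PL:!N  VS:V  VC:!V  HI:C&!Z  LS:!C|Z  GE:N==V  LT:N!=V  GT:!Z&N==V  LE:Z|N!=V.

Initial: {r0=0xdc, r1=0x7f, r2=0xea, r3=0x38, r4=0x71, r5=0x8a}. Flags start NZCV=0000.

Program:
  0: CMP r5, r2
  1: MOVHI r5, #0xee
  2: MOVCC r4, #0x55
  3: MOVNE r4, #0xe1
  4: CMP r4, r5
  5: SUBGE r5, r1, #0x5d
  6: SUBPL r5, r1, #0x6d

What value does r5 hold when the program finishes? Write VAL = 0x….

VAL = 0x12

0: ✓ CMP  NZCV=1000
1: · MOVHI
2: ✓ MOVCC  r4←0x55
3: ✓ MOVNE  r4←0xe1
4: ✓ CMP  NZCV=0010
5: ✓ SUBGE  r5←0x22
6: ✓ SUBPL  r5←0x12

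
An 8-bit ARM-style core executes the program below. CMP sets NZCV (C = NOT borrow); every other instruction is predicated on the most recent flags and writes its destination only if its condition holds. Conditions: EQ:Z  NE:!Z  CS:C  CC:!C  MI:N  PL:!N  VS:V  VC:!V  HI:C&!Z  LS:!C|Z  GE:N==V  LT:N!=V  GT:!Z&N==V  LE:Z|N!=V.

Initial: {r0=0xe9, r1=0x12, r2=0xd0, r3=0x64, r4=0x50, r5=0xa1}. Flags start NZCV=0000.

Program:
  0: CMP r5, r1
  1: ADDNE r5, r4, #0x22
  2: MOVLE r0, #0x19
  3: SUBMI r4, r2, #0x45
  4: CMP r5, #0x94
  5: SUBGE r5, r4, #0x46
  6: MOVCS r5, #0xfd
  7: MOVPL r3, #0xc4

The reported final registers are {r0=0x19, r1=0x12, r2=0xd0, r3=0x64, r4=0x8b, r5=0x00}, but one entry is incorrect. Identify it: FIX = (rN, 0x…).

FIX = (r5, 0x45)

[0] flags=1010 → (cmp)
[1] flags=1010 NE?T → r5=0x72
[2] flags=1010 LE?T → r0=0x19
[3] flags=1010 MI?T → r4=0x8b
[4] flags=1001 → (cmp)
[5] flags=1001 GE?T → r5=0x45
[6] flags=1001 CS?F → skip
[7] flags=1001 PL?F → skip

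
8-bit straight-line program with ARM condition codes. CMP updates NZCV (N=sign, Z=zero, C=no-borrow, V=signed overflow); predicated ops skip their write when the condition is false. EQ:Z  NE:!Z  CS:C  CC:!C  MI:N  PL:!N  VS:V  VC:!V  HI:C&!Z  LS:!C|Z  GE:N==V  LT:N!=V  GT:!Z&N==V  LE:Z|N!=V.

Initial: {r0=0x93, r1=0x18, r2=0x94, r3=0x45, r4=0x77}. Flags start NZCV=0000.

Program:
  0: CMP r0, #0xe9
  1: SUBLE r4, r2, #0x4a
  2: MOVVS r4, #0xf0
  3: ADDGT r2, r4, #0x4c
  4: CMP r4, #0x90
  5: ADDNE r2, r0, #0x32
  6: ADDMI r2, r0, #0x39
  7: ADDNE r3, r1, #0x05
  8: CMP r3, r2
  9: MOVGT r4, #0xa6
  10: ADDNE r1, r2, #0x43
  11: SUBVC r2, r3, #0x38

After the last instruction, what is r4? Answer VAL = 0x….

VAL = 0xa6

0: ✓ CMP  NZCV=1000
1: ✓ SUBLE  r4←0x4a
2: · MOVVS
3: · ADDGT
4: ✓ CMP  NZCV=1001
5: ✓ ADDNE  r2←0xc5
6: ✓ ADDMI  r2←0xcc
7: ✓ ADDNE  r3←0x1d
8: ✓ CMP  NZCV=0000
9: ✓ MOVGT  r4←0xa6
10: ✓ ADDNE  r1←0x0f
11: ✓ SUBVC  r2←0xe5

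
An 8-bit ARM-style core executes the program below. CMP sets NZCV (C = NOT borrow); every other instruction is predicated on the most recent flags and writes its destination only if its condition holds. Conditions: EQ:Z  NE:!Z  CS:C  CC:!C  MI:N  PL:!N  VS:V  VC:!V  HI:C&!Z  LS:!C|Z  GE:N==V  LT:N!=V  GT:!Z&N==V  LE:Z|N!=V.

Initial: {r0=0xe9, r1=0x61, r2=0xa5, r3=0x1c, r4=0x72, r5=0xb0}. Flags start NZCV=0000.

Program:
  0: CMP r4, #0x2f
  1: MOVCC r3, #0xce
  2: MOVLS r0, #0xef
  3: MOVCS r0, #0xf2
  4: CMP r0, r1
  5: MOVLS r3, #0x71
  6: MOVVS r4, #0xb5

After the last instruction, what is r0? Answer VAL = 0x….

0: ✓ CMP  NZCV=0010
1: · MOVCC
2: · MOVLS
3: ✓ MOVCS  r0←0xf2
4: ✓ CMP  NZCV=1010
5: · MOVLS
6: · MOVVS

VAL = 0xf2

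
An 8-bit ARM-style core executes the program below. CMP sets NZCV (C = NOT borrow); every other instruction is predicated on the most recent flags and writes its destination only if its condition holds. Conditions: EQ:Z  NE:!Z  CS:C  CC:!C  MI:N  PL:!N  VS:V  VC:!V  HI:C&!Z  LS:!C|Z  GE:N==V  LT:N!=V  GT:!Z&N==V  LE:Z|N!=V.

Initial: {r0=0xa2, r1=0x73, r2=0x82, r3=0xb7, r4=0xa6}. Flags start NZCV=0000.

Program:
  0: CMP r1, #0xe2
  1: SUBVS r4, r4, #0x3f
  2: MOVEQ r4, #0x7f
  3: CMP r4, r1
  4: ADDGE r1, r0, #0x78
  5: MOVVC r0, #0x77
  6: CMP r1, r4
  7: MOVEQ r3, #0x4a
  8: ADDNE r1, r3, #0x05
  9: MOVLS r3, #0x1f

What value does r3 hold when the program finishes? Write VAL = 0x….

0: ✓ CMP  NZCV=1001
1: ✓ SUBVS  r4←0x67
2: · MOVEQ
3: ✓ CMP  NZCV=1000
4: · ADDGE
5: ✓ MOVVC  r0←0x77
6: ✓ CMP  NZCV=0010
7: · MOVEQ
8: ✓ ADDNE  r1←0xbc
9: · MOVLS

VAL = 0xb7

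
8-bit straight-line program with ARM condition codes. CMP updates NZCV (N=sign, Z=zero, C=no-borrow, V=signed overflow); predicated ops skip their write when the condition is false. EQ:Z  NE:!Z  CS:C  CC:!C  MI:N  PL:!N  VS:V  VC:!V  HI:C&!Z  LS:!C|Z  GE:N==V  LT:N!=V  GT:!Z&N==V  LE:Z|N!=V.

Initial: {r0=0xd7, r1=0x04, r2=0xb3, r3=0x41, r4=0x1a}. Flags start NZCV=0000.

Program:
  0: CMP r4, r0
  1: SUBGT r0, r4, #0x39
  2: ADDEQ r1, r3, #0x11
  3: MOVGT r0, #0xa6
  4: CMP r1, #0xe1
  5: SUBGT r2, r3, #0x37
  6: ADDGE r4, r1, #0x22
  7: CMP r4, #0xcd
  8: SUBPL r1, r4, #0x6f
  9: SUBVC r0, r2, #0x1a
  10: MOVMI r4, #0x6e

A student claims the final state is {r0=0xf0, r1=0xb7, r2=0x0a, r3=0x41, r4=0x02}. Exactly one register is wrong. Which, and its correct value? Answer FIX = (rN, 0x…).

FIX = (r4, 0x26)

[0] flags=0000 → (cmp)
[1] flags=0000 GT?T → r0=0xe1
[2] flags=0000 EQ?F → skip
[3] flags=0000 GT?T → r0=0xa6
[4] flags=0000 → (cmp)
[5] flags=0000 GT?T → r2=0x0a
[6] flags=0000 GE?T → r4=0x26
[7] flags=0000 → (cmp)
[8] flags=0000 PL?T → r1=0xb7
[9] flags=0000 VC?T → r0=0xf0
[10] flags=0000 MI?F → skip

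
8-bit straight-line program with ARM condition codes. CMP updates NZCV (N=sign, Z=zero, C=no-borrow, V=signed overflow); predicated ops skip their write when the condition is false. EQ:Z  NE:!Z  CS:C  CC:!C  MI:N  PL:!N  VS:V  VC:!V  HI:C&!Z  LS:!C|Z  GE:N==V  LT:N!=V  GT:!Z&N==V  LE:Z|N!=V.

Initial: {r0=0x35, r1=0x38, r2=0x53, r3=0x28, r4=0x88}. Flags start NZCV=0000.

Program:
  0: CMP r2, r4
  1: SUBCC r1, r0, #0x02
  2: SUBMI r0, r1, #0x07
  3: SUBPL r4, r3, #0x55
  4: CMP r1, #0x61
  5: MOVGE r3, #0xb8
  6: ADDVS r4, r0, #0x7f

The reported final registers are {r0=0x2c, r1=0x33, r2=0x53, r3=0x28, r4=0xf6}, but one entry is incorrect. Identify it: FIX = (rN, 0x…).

0: ✓ CMP  NZCV=1001
1: ✓ SUBCC  r1←0x33
2: ✓ SUBMI  r0←0x2c
3: · SUBPL
4: ✓ CMP  NZCV=1000
5: · MOVGE
6: · ADDVS

FIX = (r4, 0x88)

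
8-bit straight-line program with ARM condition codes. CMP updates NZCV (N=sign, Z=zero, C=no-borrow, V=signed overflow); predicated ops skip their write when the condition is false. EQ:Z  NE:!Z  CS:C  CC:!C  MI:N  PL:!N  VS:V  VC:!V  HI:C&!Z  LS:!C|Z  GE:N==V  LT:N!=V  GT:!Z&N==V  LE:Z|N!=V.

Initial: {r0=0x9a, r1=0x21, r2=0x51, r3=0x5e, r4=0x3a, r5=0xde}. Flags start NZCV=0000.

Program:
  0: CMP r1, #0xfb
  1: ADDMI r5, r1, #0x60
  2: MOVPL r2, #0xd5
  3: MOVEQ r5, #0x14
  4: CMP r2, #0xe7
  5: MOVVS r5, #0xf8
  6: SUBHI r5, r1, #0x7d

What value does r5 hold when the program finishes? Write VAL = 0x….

0: ✓ CMP  NZCV=0000
1: · ADDMI
2: ✓ MOVPL  r2←0xd5
3: · MOVEQ
4: ✓ CMP  NZCV=1000
5: · MOVVS
6: · SUBHI

VAL = 0xde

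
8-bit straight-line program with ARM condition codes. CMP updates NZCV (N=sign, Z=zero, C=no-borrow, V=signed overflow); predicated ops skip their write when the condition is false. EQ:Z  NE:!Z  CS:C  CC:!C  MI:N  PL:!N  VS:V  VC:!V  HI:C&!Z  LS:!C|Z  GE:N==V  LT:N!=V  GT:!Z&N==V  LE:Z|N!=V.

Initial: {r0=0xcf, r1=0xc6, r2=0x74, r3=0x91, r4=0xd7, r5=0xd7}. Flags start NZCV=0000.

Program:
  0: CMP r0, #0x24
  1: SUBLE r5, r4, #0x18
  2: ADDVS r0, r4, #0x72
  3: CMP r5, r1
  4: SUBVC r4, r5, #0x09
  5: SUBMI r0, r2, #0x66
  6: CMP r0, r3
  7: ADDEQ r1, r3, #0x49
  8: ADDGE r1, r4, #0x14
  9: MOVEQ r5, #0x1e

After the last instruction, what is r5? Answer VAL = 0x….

VAL = 0xbf

0: ✓ CMP  NZCV=1010
1: ✓ SUBLE  r5←0xbf
2: · ADDVS
3: ✓ CMP  NZCV=1000
4: ✓ SUBVC  r4←0xb6
5: ✓ SUBMI  r0←0x0e
6: ✓ CMP  NZCV=0000
7: · ADDEQ
8: ✓ ADDGE  r1←0xca
9: · MOVEQ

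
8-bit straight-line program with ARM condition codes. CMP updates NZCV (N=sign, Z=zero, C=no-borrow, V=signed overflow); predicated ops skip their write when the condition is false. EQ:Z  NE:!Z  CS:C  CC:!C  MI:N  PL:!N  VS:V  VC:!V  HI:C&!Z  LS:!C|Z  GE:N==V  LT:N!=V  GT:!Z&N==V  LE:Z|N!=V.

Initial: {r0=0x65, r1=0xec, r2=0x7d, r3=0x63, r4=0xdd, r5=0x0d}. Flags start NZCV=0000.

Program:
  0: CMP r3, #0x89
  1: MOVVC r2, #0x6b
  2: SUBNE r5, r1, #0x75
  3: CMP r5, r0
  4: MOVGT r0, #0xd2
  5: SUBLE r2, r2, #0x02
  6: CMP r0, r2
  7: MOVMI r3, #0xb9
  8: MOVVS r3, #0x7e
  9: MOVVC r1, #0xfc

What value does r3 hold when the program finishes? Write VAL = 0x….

[0] flags=1001 → (cmp)
[1] flags=1001 VC?F → skip
[2] flags=1001 NE?T → r5=0x77
[3] flags=0010 → (cmp)
[4] flags=0010 GT?T → r0=0xd2
[5] flags=0010 LE?F → skip
[6] flags=0011 → (cmp)
[7] flags=0011 MI?F → skip
[8] flags=0011 VS?T → r3=0x7e
[9] flags=0011 VC?F → skip

VAL = 0x7e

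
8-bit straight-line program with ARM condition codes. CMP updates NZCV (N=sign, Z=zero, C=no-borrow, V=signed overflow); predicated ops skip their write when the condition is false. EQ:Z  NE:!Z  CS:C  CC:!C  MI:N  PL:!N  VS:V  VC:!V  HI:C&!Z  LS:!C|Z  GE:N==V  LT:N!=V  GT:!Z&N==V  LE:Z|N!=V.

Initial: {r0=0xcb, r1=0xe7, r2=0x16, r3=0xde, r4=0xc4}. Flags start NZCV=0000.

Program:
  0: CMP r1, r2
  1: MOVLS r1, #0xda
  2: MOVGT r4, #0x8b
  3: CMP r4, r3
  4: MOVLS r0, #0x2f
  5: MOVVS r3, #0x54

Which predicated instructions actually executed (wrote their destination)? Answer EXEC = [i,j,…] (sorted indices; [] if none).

0: ✓ CMP  NZCV=1010
1: · MOVLS
2: · MOVGT
3: ✓ CMP  NZCV=1000
4: ✓ MOVLS  r0←0x2f
5: · MOVVS

EXEC = [4]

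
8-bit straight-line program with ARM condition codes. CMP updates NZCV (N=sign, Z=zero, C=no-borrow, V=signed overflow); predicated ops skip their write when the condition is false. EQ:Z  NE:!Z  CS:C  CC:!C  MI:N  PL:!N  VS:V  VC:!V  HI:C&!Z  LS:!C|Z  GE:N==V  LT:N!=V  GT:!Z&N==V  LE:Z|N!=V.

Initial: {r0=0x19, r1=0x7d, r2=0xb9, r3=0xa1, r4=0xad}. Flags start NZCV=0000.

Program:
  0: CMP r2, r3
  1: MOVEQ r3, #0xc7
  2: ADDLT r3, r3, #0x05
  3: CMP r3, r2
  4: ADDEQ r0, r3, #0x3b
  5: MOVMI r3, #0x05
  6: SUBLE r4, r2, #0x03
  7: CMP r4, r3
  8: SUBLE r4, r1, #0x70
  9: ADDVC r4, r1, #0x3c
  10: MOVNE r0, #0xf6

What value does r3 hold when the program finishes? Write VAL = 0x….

0: ✓ CMP  NZCV=0010
1: · MOVEQ
2: · ADDLT
3: ✓ CMP  NZCV=1000
4: · ADDEQ
5: ✓ MOVMI  r3←0x05
6: ✓ SUBLE  r4←0xb6
7: ✓ CMP  NZCV=1010
8: ✓ SUBLE  r4←0x0d
9: ✓ ADDVC  r4←0xb9
10: ✓ MOVNE  r0←0xf6

VAL = 0x05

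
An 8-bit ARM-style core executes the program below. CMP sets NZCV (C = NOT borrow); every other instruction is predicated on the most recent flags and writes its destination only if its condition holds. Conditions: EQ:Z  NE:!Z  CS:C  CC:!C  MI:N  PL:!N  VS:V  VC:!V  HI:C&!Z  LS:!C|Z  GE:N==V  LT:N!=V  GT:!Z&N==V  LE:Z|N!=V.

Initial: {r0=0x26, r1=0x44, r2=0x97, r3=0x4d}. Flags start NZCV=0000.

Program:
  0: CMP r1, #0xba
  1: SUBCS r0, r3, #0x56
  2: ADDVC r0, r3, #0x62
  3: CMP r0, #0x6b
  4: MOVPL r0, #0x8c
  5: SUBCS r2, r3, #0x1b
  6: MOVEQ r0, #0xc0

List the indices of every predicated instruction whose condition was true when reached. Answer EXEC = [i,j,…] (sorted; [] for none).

EXEC = []

[0] flags=1001 → (cmp)
[1] flags=1001 CS?F → skip
[2] flags=1001 VC?F → skip
[3] flags=1000 → (cmp)
[4] flags=1000 PL?F → skip
[5] flags=1000 CS?F → skip
[6] flags=1000 EQ?F → skip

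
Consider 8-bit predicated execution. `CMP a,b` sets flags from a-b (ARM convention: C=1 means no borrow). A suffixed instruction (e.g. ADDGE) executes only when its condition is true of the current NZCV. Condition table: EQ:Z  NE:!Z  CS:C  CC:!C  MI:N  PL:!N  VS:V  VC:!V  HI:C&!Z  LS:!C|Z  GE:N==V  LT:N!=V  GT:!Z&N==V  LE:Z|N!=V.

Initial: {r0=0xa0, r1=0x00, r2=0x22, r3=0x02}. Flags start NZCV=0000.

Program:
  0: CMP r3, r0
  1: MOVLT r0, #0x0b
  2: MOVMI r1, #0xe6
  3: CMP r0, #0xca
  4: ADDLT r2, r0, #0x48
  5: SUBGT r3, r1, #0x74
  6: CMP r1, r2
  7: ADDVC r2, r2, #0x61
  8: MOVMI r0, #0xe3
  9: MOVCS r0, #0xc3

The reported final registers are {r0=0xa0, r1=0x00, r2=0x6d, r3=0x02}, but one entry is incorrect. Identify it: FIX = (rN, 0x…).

FIX = (r2, 0x49)

[0] flags=0000 → (cmp)
[1] flags=0000 LT?F → skip
[2] flags=0000 MI?F → skip
[3] flags=1000 → (cmp)
[4] flags=1000 LT?T → r2=0xe8
[5] flags=1000 GT?F → skip
[6] flags=0000 → (cmp)
[7] flags=0000 VC?T → r2=0x49
[8] flags=0000 MI?F → skip
[9] flags=0000 CS?F → skip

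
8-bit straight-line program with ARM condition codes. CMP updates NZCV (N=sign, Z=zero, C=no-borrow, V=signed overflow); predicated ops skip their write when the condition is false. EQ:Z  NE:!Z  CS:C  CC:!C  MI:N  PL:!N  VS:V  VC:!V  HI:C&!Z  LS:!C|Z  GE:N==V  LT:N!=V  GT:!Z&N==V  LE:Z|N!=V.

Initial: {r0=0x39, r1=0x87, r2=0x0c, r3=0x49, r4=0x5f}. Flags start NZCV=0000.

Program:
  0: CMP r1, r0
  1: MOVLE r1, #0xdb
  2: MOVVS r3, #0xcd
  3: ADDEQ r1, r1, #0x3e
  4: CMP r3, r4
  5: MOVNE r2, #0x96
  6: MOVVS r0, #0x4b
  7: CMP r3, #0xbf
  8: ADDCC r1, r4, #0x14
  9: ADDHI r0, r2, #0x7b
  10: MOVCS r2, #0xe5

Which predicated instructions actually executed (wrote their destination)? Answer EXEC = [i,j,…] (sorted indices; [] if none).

EXEC = [1,2,5,6,9,10]

0: ✓ CMP  NZCV=0011
1: ✓ MOVLE  r1←0xdb
2: ✓ MOVVS  r3←0xcd
3: · ADDEQ
4: ✓ CMP  NZCV=0011
5: ✓ MOVNE  r2←0x96
6: ✓ MOVVS  r0←0x4b
7: ✓ CMP  NZCV=0010
8: · ADDCC
9: ✓ ADDHI  r0←0x11
10: ✓ MOVCS  r2←0xe5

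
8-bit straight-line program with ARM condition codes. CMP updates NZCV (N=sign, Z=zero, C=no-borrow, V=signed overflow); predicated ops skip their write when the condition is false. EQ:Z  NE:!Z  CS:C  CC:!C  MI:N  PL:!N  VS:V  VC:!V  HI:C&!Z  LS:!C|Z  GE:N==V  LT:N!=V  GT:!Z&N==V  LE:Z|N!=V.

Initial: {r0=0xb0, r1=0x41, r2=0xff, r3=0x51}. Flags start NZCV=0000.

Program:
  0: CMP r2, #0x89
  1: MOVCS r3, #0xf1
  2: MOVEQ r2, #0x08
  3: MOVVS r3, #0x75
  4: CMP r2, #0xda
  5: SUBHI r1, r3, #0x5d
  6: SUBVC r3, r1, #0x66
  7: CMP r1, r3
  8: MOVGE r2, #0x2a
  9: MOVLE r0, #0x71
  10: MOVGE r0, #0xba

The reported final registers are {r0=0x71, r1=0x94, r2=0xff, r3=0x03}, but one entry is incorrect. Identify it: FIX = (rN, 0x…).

0: ✓ CMP  NZCV=0010
1: ✓ MOVCS  r3←0xf1
2: · MOVEQ
3: · MOVVS
4: ✓ CMP  NZCV=0010
5: ✓ SUBHI  r1←0x94
6: ✓ SUBVC  r3←0x2e
7: ✓ CMP  NZCV=0011
8: · MOVGE
9: ✓ MOVLE  r0←0x71
10: · MOVGE

FIX = (r3, 0x2e)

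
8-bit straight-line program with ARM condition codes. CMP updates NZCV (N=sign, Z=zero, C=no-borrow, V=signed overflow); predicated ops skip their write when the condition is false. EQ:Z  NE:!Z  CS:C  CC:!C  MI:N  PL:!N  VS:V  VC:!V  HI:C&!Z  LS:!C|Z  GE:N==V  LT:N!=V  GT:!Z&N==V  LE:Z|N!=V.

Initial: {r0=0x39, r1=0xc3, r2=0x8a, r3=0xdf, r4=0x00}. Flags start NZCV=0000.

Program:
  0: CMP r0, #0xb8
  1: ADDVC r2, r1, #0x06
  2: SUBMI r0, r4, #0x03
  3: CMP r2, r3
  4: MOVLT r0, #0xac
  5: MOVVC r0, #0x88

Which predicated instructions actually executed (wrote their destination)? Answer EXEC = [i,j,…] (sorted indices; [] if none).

[0] flags=1001 → (cmp)
[1] flags=1001 VC?F → skip
[2] flags=1001 MI?T → r0=0xfd
[3] flags=1000 → (cmp)
[4] flags=1000 LT?T → r0=0xac
[5] flags=1000 VC?T → r0=0x88

EXEC = [2,4,5]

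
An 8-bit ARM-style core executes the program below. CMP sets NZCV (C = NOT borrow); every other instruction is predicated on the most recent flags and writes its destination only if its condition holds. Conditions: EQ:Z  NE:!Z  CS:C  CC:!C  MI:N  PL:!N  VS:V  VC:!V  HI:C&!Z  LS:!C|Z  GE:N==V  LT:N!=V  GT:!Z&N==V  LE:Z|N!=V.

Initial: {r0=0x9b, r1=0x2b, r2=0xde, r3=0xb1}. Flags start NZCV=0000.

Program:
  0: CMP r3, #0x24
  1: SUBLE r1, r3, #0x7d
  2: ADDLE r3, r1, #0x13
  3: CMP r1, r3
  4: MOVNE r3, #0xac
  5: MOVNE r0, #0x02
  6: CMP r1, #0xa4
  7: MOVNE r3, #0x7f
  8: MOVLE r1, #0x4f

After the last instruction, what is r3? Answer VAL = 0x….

0: ✓ CMP  NZCV=1010
1: ✓ SUBLE  r1←0x34
2: ✓ ADDLE  r3←0x47
3: ✓ CMP  NZCV=1000
4: ✓ MOVNE  r3←0xac
5: ✓ MOVNE  r0←0x02
6: ✓ CMP  NZCV=1001
7: ✓ MOVNE  r3←0x7f
8: · MOVLE

VAL = 0x7f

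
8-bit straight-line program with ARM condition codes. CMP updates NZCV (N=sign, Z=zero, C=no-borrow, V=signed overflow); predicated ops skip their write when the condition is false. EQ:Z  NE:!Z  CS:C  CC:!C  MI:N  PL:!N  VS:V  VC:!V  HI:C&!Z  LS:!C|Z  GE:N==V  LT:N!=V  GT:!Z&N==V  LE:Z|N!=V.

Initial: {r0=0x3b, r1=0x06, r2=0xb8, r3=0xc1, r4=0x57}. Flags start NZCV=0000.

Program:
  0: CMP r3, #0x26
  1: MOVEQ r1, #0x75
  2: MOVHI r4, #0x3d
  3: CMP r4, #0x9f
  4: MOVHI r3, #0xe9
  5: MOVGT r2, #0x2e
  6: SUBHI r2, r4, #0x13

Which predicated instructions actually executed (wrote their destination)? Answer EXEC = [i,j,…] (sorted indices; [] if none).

EXEC = [2,5]

[0] flags=1010 → (cmp)
[1] flags=1010 EQ?F → skip
[2] flags=1010 HI?T → r4=0x3d
[3] flags=1001 → (cmp)
[4] flags=1001 HI?F → skip
[5] flags=1001 GT?T → r2=0x2e
[6] flags=1001 HI?F → skip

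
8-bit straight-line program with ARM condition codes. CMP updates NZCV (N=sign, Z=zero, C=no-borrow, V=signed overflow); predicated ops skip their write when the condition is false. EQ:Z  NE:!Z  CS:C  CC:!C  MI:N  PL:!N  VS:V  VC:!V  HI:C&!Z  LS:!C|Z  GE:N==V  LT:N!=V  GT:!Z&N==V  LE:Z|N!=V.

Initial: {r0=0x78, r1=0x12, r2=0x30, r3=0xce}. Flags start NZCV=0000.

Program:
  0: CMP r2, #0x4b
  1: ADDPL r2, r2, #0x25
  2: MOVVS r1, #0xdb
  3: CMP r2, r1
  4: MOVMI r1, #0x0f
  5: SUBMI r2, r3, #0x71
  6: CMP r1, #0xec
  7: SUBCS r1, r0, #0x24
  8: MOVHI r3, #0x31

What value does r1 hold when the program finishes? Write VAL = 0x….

0: ✓ CMP  NZCV=1000
1: · ADDPL
2: · MOVVS
3: ✓ CMP  NZCV=0010
4: · MOVMI
5: · SUBMI
6: ✓ CMP  NZCV=0000
7: · SUBCS
8: · MOVHI

VAL = 0x12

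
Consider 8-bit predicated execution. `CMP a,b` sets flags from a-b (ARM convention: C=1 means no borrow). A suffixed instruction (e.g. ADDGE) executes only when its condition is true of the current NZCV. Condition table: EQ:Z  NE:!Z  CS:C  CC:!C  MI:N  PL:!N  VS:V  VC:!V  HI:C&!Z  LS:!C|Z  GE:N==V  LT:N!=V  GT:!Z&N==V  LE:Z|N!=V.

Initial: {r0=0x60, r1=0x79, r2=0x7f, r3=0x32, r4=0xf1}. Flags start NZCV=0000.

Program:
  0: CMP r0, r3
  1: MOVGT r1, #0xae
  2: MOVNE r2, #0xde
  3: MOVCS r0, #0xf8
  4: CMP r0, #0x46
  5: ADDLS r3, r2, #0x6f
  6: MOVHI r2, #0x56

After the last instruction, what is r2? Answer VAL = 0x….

0: ✓ CMP  NZCV=0010
1: ✓ MOVGT  r1←0xae
2: ✓ MOVNE  r2←0xde
3: ✓ MOVCS  r0←0xf8
4: ✓ CMP  NZCV=1010
5: · ADDLS
6: ✓ MOVHI  r2←0x56

VAL = 0x56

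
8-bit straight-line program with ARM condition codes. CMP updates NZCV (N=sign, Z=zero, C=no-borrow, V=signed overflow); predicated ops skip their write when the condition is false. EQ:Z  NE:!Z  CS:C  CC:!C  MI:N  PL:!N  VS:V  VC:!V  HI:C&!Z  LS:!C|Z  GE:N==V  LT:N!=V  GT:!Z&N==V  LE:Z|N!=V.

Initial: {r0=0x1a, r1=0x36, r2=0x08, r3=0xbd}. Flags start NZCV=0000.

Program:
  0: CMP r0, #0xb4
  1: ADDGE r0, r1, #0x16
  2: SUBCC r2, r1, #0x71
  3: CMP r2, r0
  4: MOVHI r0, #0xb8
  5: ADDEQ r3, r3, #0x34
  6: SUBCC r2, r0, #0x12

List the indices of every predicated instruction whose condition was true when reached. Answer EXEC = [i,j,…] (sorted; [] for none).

EXEC = [1,2,4]

0: ✓ CMP  NZCV=0000
1: ✓ ADDGE  r0←0x4c
2: ✓ SUBCC  r2←0xc5
3: ✓ CMP  NZCV=0011
4: ✓ MOVHI  r0←0xb8
5: · ADDEQ
6: · SUBCC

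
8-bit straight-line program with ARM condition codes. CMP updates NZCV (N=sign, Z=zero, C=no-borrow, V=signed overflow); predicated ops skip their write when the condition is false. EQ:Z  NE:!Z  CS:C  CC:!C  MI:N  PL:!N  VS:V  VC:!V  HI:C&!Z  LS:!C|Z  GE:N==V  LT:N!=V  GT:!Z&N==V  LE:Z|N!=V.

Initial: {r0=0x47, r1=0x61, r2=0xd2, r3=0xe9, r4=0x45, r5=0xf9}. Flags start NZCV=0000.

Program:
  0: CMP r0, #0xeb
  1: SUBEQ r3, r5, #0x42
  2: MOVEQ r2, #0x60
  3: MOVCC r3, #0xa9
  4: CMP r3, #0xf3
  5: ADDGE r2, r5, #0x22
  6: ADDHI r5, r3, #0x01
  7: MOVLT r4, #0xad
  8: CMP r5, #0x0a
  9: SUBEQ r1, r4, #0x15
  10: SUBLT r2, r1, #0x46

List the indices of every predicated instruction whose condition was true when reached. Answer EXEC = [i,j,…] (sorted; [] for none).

[0] flags=0000 → (cmp)
[1] flags=0000 EQ?F → skip
[2] flags=0000 EQ?F → skip
[3] flags=0000 CC?T → r3=0xa9
[4] flags=1000 → (cmp)
[5] flags=1000 GE?F → skip
[6] flags=1000 HI?F → skip
[7] flags=1000 LT?T → r4=0xad
[8] flags=1010 → (cmp)
[9] flags=1010 EQ?F → skip
[10] flags=1010 LT?T → r2=0x1b

EXEC = [3,7,10]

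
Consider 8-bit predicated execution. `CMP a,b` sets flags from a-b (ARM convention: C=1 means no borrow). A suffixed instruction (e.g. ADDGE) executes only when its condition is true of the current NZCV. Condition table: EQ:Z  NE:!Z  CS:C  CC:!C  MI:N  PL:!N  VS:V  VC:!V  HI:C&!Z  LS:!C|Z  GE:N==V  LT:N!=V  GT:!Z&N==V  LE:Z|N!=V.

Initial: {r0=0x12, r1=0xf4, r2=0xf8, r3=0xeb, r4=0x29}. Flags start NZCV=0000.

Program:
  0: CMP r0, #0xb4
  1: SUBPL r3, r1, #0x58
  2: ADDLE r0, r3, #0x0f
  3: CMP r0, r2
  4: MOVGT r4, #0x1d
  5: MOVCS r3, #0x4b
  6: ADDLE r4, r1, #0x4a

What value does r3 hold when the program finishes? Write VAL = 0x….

0: ✓ CMP  NZCV=0000
1: ✓ SUBPL  r3←0x9c
2: · ADDLE
3: ✓ CMP  NZCV=0000
4: ✓ MOVGT  r4←0x1d
5: · MOVCS
6: · ADDLE

VAL = 0x9c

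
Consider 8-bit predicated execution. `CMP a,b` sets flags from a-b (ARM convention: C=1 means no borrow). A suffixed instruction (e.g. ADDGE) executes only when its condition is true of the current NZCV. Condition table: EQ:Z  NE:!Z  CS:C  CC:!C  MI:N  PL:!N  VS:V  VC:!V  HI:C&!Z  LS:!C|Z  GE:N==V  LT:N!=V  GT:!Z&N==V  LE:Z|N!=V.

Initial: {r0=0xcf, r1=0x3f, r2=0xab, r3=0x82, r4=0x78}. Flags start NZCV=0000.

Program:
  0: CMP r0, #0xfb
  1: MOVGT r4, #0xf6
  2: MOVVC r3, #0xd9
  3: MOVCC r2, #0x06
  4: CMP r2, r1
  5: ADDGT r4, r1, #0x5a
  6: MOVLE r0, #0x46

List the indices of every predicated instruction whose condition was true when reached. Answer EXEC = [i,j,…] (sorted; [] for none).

0: ✓ CMP  NZCV=1000
1: · MOVGT
2: ✓ MOVVC  r3←0xd9
3: ✓ MOVCC  r2←0x06
4: ✓ CMP  NZCV=1000
5: · ADDGT
6: ✓ MOVLE  r0←0x46

EXEC = [2,3,6]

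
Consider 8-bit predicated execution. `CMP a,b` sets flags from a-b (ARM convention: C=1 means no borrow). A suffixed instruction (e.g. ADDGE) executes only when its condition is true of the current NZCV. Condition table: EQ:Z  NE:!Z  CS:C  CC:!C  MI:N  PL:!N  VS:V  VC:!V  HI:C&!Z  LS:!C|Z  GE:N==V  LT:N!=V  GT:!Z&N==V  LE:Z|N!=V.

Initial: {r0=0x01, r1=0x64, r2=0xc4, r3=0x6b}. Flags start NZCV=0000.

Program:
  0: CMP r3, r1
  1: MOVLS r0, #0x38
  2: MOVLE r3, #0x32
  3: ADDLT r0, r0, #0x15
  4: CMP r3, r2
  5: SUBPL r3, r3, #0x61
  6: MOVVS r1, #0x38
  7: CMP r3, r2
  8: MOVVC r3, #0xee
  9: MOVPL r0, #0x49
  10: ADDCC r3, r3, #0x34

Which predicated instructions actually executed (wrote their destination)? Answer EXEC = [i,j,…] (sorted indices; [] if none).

EXEC = [6,10]

[0] flags=0010 → (cmp)
[1] flags=0010 LS?F → skip
[2] flags=0010 LE?F → skip
[3] flags=0010 LT?F → skip
[4] flags=1001 → (cmp)
[5] flags=1001 PL?F → skip
[6] flags=1001 VS?T → r1=0x38
[7] flags=1001 → (cmp)
[8] flags=1001 VC?F → skip
[9] flags=1001 PL?F → skip
[10] flags=1001 CC?T → r3=0x9f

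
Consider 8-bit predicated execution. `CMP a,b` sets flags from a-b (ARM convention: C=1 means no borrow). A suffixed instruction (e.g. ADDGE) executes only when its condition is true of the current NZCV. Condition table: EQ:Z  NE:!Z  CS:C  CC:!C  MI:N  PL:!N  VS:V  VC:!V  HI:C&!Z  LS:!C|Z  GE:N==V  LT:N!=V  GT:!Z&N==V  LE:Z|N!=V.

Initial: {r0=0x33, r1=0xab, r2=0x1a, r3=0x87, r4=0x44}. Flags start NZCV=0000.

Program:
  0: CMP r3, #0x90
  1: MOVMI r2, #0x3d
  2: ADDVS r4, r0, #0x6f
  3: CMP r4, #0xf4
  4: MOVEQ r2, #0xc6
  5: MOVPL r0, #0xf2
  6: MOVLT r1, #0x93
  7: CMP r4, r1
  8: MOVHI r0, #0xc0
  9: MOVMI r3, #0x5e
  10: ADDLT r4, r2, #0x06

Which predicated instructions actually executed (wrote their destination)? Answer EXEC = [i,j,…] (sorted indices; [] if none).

0: ✓ CMP  NZCV=1000
1: ✓ MOVMI  r2←0x3d
2: · ADDVS
3: ✓ CMP  NZCV=0000
4: · MOVEQ
5: ✓ MOVPL  r0←0xf2
6: · MOVLT
7: ✓ CMP  NZCV=1001
8: · MOVHI
9: ✓ MOVMI  r3←0x5e
10: · ADDLT

EXEC = [1,5,9]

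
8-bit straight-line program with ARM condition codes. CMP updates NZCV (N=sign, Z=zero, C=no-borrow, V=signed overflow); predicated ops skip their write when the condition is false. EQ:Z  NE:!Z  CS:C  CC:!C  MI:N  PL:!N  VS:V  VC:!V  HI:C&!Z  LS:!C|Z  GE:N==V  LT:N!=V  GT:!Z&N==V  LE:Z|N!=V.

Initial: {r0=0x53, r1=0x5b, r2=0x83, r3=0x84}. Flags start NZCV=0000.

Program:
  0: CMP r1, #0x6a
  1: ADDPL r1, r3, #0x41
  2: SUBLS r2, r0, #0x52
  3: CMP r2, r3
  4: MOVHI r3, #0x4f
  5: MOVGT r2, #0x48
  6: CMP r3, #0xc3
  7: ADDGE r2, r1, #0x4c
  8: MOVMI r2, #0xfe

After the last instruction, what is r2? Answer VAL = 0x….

0: ✓ CMP  NZCV=1000
1: · ADDPL
2: ✓ SUBLS  r2←0x01
3: ✓ CMP  NZCV=0000
4: · MOVHI
5: ✓ MOVGT  r2←0x48
6: ✓ CMP  NZCV=1000
7: · ADDGE
8: ✓ MOVMI  r2←0xfe

VAL = 0xfe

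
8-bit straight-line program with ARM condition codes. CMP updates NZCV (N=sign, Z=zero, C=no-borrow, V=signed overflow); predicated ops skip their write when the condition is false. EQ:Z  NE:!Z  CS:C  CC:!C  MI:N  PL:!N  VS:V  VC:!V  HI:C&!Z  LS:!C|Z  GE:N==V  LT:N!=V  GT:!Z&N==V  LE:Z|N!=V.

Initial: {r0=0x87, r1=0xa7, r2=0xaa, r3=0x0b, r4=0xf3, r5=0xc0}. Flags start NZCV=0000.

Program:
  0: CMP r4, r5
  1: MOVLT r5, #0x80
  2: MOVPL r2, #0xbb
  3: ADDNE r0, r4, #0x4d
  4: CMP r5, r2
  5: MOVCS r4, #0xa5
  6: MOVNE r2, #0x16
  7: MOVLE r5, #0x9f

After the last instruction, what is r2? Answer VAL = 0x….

VAL = 0x16

[0] flags=0010 → (cmp)
[1] flags=0010 LT?F → skip
[2] flags=0010 PL?T → r2=0xbb
[3] flags=0010 NE?T → r0=0x40
[4] flags=0010 → (cmp)
[5] flags=0010 CS?T → r4=0xa5
[6] flags=0010 NE?T → r2=0x16
[7] flags=0010 LE?F → skip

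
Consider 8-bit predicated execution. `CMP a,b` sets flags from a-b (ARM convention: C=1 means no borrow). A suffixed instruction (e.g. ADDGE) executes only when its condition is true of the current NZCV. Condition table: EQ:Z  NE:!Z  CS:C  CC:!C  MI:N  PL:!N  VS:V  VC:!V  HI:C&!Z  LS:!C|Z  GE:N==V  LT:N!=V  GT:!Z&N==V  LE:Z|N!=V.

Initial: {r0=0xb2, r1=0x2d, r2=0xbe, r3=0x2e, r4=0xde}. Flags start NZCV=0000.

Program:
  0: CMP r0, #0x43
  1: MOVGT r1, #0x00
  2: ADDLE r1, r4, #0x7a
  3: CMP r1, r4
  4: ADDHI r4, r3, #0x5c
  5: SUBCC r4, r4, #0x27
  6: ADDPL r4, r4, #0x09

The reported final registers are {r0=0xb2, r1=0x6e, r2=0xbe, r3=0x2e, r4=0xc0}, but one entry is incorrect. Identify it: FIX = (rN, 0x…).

FIX = (r1, 0x58)

[0] flags=0011 → (cmp)
[1] flags=0011 GT?F → skip
[2] flags=0011 LE?T → r1=0x58
[3] flags=0000 → (cmp)
[4] flags=0000 HI?F → skip
[5] flags=0000 CC?T → r4=0xb7
[6] flags=0000 PL?T → r4=0xc0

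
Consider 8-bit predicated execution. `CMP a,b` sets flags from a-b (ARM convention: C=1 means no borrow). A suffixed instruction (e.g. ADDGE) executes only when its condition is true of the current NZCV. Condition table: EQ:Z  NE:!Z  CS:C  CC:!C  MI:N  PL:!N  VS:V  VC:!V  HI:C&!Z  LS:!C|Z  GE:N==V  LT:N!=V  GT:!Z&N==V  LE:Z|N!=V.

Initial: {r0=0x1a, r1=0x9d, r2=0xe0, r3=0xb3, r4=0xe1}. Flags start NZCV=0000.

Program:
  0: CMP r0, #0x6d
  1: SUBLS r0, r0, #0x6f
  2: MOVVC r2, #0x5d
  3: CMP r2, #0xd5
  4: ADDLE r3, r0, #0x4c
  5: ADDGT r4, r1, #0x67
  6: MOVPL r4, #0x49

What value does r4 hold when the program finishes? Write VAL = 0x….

[0] flags=1000 → (cmp)
[1] flags=1000 LS?T → r0=0xab
[2] flags=1000 VC?T → r2=0x5d
[3] flags=1001 → (cmp)
[4] flags=1001 LE?F → skip
[5] flags=1001 GT?T → r4=0x04
[6] flags=1001 PL?F → skip

VAL = 0x04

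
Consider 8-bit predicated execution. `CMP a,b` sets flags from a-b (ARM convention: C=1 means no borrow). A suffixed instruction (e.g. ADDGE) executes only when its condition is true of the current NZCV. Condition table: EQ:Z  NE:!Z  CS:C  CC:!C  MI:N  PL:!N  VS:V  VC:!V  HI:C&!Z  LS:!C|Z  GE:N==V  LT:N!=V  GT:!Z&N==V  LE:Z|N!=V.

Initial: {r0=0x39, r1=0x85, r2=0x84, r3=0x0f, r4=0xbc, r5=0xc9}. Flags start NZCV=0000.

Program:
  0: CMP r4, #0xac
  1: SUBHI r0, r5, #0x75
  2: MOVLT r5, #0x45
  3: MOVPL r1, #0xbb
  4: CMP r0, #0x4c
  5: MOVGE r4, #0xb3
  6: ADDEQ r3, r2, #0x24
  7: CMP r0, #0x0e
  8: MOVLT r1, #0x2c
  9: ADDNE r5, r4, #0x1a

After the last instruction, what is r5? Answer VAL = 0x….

VAL = 0xcd

0: ✓ CMP  NZCV=0010
1: ✓ SUBHI  r0←0x54
2: · MOVLT
3: ✓ MOVPL  r1←0xbb
4: ✓ CMP  NZCV=0010
5: ✓ MOVGE  r4←0xb3
6: · ADDEQ
7: ✓ CMP  NZCV=0010
8: · MOVLT
9: ✓ ADDNE  r5←0xcd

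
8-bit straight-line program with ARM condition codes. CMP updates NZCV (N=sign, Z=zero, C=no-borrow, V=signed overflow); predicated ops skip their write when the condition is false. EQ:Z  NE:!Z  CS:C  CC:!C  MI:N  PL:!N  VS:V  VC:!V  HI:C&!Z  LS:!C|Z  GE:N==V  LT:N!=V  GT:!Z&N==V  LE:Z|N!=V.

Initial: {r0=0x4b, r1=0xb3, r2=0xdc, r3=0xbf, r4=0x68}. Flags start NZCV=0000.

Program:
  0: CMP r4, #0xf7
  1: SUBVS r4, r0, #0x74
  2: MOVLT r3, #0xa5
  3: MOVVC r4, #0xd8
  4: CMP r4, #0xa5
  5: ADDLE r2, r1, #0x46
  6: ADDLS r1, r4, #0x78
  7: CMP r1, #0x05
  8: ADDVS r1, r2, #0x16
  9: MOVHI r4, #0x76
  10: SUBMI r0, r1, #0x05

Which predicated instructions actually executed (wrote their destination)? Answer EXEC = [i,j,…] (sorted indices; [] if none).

EXEC = [3,9,10]

[0] flags=0000 → (cmp)
[1] flags=0000 VS?F → skip
[2] flags=0000 LT?F → skip
[3] flags=0000 VC?T → r4=0xd8
[4] flags=0010 → (cmp)
[5] flags=0010 LE?F → skip
[6] flags=0010 LS?F → skip
[7] flags=1010 → (cmp)
[8] flags=1010 VS?F → skip
[9] flags=1010 HI?T → r4=0x76
[10] flags=1010 MI?T → r0=0xae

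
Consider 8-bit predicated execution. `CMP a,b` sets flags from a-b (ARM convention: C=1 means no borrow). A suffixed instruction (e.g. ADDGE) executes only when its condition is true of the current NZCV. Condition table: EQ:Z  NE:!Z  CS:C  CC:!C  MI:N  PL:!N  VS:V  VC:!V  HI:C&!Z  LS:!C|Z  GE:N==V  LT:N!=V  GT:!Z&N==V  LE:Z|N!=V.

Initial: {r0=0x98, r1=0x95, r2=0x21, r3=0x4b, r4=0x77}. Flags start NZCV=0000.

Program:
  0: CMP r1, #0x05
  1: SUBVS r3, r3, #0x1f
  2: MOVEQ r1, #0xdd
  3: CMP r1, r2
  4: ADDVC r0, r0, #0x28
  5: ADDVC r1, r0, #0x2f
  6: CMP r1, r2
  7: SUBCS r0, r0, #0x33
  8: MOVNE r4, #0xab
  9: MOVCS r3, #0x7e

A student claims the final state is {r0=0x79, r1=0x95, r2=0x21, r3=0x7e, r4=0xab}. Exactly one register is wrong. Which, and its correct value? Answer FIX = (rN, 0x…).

FIX = (r0, 0x65)

[0] flags=1010 → (cmp)
[1] flags=1010 VS?F → skip
[2] flags=1010 EQ?F → skip
[3] flags=0011 → (cmp)
[4] flags=0011 VC?F → skip
[5] flags=0011 VC?F → skip
[6] flags=0011 → (cmp)
[7] flags=0011 CS?T → r0=0x65
[8] flags=0011 NE?T → r4=0xab
[9] flags=0011 CS?T → r3=0x7e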